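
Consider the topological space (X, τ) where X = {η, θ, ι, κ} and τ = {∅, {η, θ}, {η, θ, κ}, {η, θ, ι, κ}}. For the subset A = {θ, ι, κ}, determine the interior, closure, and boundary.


int(A) = ∅, cl(A) = {η, θ, ι, κ}, ∂A = {η, θ, ι, κ}.

Closed sets in (X, τ) are complements of opens:
  closed(X, τ) = {∅, {ι}, {ι, κ}, {η, θ, ι, κ}}.
int(A) = ⋃ {U ∈ τ : U ⊆ A}. Opens contained in A: ∅.
Taking the union of these: int(A) = ∅.
cl(A) = ⋂ {C closed : A ⊆ C}. Closed sets containing A: {η, θ, ι, κ}.
Intersecting these: cl(A) = {η, θ, ι, κ}.
∂A = cl(A) ∖ int(A) = {η, θ, ι, κ} ∖ ∅ = {η, θ, ι, κ}.


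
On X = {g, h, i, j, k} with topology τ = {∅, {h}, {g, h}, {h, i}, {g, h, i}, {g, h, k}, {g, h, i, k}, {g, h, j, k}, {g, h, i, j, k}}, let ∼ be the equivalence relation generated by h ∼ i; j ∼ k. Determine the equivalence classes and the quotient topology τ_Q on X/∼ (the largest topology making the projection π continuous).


X/∼ = {[g], [h=i], [j=k]}; |τ_Q| = 4.

Equivalence classes: [g], [h=i], [j=k].
Quotient map π: X → X/∼ sends g ↦ [g], h ↦ [h=i], i ↦ [h=i], j ↦ [j=k], k ↦ [j=k].
For each subset V ⊆ X/∼, compute π^{-1}(V) ⊆ X and check whether π^{-1}(V) ∈ τ. V is open in τ_Q iff π^{-1}(V) ∈ τ.
  V = {}: π^{-1}(V) = ∅ ∈ τ ✓.
  V = {[g]}: π^{-1}(V) = {g} ∉ τ ✗.
  V = {[h=i]}: π^{-1}(V) = {h, i} ∈ τ ✓.
  V = {[g], [h=i]}: π^{-1}(V) = {g, h, i} ∈ τ ✓.
  V = {[j=k]}: π^{-1}(V) = {j, k} ∉ τ ✗.
  V = {[g], [j=k]}: π^{-1}(V) = {g, j, k} ∉ τ ✗.
  V = {[h=i], [j=k]}: π^{-1}(V) = {h, i, j, k} ∉ τ ✗.
  V = {[g], [h=i], [j=k]}: π^{-1}(V) = {g, h, i, j, k} ∈ τ ✓.
Open sets in the quotient: τ_Q = {{}, {[h=i]}, {[g], [h=i]}, {[g], [h=i], [j=k]}} (4 elements).


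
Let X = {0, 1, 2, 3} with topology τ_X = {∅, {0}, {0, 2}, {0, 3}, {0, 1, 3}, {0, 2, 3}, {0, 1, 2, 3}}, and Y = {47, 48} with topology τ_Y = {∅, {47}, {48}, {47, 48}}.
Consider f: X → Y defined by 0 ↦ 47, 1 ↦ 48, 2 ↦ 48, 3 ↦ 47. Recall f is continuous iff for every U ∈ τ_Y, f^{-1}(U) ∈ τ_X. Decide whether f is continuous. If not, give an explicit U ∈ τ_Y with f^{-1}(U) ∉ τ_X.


f is NOT continuous.

Compute f^{-1}(U) for each U ∈ τ_Y:
  U = ∅: f^{-1}(U) = ∅ ∈ τ_X ✓.
  U = {47}: f^{-1}(U) = {0, 3} ∈ τ_X ✓.
  U = {48}: f^{-1}(U) = {1, 2} ∉ τ_X ✗.
  U = {47, 48}: f^{-1}(U) = {0, 1, 2, 3} ∈ τ_X ✓.
Found U = {48} with f^{-1}(U) = {1, 2} not in τ_X. Therefore f is NOT continuous.


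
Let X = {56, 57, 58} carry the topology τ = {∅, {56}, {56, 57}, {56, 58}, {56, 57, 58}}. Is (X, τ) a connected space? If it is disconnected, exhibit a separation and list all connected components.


(X, τ) is connected.

Find clopen sets (U ∈ τ with X ∖ U ∈ τ):
  U = ∅, X ∖ U = {56, 57, 58} — both open, so U is clopen.
  U = {56, 57, 58}, X ∖ U = ∅ — both open, so U is clopen.
Only trivial clopens (∅ and X) exist, so (X, τ) is connected.
Compute connected components by grouping points that agree on all clopens:
  component: {56, 57, 58}


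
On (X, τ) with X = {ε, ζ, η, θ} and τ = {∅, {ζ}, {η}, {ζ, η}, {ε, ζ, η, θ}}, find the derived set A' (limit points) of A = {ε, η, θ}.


A' = {ε, θ}

For each x ∈ X, list the open sets U ∈ τ with x ∈ U, then check whether U ∩ (A ∖ {x}) ≠ ∅ for every such U.
  x = ε: opens ∋ x are {ε, ζ, η, θ}; each meets A ∖ {ε}, so x IS a limit point.
  x = ζ: open {ζ} ∋ x has {ζ} ∩ (A ∖ {ζ}) = ∅, so x is NOT a limit point.
  x = η: open {η} ∋ x has {η} ∩ (A ∖ {η}) = ∅, so x is NOT a limit point.
  x = θ: opens ∋ x are {ε, ζ, η, θ}; each meets A ∖ {θ}, so x IS a limit point.
Collecting: A' = {ε, θ}.


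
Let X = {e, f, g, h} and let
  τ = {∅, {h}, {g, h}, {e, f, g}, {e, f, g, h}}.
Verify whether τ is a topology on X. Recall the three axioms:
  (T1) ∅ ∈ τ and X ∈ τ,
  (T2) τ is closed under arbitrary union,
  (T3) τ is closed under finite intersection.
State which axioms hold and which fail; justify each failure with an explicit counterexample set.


τ is NOT a topology on X.

Axiom (T1): ∅ ∈ τ? Yes; X ∈ τ? Yes.
Axiom (T2/T3): check pairwise unions and intersections of members of τ.
Counterexample for (T3): {g, h} ∩ {e, f, g} = {g} ∉ τ. Therefore τ is NOT a topology.


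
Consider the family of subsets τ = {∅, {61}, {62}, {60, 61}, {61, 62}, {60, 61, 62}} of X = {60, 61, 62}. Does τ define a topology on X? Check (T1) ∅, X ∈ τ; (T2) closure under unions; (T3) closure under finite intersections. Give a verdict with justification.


τ IS a topology on X.

Axiom (T1): ∅ ∈ τ? Yes; X ∈ τ? Yes.
Axiom (T2/T3): check pairwise unions and intersections of members of τ.
All pairwise intersections and unions checked — each lies in τ. Therefore τ satisfies (T1), (T2), (T3): it IS a topology on X.


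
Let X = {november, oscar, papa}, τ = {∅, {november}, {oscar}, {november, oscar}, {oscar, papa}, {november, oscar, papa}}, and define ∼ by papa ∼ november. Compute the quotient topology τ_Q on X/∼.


X/∼ = {[november=papa], [oscar]}; |τ_Q| = 3.

Equivalence classes: [november=papa], [oscar].
Quotient map π: X → X/∼ sends november ↦ [november=papa], oscar ↦ [oscar], papa ↦ [november=papa].
For each subset V ⊆ X/∼, compute π^{-1}(V) ⊆ X and check whether π^{-1}(V) ∈ τ. V is open in τ_Q iff π^{-1}(V) ∈ τ.
  V = {}: π^{-1}(V) = ∅ ∈ τ ✓.
  V = {[november=papa]}: π^{-1}(V) = {november, papa} ∉ τ ✗.
  V = {[oscar]}: π^{-1}(V) = {oscar} ∈ τ ✓.
  V = {[november=papa], [oscar]}: π^{-1}(V) = {november, oscar, papa} ∈ τ ✓.
Open sets in the quotient: τ_Q = {{}, {[oscar]}, {[november=papa], [oscar]}} (3 elements).


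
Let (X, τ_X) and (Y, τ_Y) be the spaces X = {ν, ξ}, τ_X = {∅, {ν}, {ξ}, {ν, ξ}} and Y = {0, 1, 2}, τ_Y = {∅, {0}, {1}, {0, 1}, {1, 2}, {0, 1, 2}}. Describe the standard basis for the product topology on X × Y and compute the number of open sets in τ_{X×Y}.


Basis B = {∅ × ∅, {ν} × {0}, {ν} × {1}, {ξ} × {0}, {ξ} × {1}, {ν} × {0, 1}, {ν, ξ} × {0}, {ν} × {1, 2}, {ν, ξ} × {1}, {ξ} × {0, 1}, {ξ} × {1, 2}, {ν} × {0, 1, 2}, {ξ} × {0, 1, 2}, {ν, ξ} × {0, 1}, {ν, ξ} × {1, 2}, {ν, ξ} × {0, 1, 2}}; |τ_{X×Y}| = 36.

Enumerate products U × V with U ∈ τ_X, V ∈ τ_Y (deduplicated):
  ∅ × ∅ = {} (∅)
  {ν} × {0} = {(ν,0)}
  {ν} × {1} = {(ν,1)}
  {ξ} × {0} = {(ξ,0)}
  {ξ} × {1} = {(ξ,1)}
  {ν} × {0, 1} = {(ν,0), (ν,1)}
  {ν, ξ} × {0} = {(ν,0), (ξ,0)}
  {ν} × {1, 2} = {(ν,1), (ν,2)}
  {ν, ξ} × {1} = {(ν,1), (ξ,1)}
  {ξ} × {0, 1} = {(ξ,0), (ξ,1)}
  {ξ} × {1, 2} = {(ξ,1), (ξ,2)}
  {ν} × {0, 1, 2} = {(ν,0), (ν,1), (ν,2)}
  {ξ} × {0, 1, 2} = {(ξ,0), (ξ,1), (ξ,2)}
  {ν, ξ} × {0, 1} = {(ν,0), (ν,1), (ξ,0), (ξ,1)}
  {ν, ξ} × {1, 2} = {(ν,1), (ν,2), (ξ,1), (ξ,2)}
  {ν, ξ} × {0, 1, 2} = {(ν,0), (ν,1), (ν,2), (ξ,0), (ξ,1), (ξ,2)}
These 16 distinct sets form the basis B.
Close under arbitrary unions to get τ_{X×Y}; counting gives |τ_{X×Y}| = 36.


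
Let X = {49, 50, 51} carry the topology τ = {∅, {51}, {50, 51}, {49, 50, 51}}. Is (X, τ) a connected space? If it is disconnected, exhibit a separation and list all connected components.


(X, τ) is connected.

Find clopen sets (U ∈ τ with X ∖ U ∈ τ):
  U = ∅, X ∖ U = {49, 50, 51} — both open, so U is clopen.
  U = {49, 50, 51}, X ∖ U = ∅ — both open, so U is clopen.
Only trivial clopens (∅ and X) exist, so (X, τ) is connected.
Compute connected components by grouping points that agree on all clopens:
  component: {49, 50, 51}


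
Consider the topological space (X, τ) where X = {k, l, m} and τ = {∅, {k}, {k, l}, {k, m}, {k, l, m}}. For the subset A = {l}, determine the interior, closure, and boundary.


int(A) = ∅, cl(A) = {l}, ∂A = {l}.

Closed sets in (X, τ) are complements of opens:
  closed(X, τ) = {∅, {l}, {m}, {l, m}, {k, l, m}}.
int(A) = ⋃ {U ∈ τ : U ⊆ A}. Opens contained in A: ∅.
Taking the union of these: int(A) = ∅.
cl(A) = ⋂ {C closed : A ⊆ C}. Closed sets containing A: {l}, {l, m}, {k, l, m}.
Intersecting these: cl(A) = {l}.
∂A = cl(A) ∖ int(A) = {l} ∖ ∅ = {l}.


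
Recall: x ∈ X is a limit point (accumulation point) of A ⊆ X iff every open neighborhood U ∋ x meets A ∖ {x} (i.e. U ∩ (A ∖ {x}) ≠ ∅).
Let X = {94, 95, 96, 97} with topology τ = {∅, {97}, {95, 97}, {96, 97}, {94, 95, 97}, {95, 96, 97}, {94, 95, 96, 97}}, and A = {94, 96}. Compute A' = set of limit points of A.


A' = ∅

For each x ∈ X, list the open sets U ∈ τ with x ∈ U, then check whether U ∩ (A ∖ {x}) ≠ ∅ for every such U.
  x = 94: open {94, 95, 97} ∋ x has {94, 95, 97} ∩ (A ∖ {94}) = ∅, so x is NOT a limit point.
  x = 95: open {95, 97} ∋ x has {95, 97} ∩ (A ∖ {95}) = ∅, so x is NOT a limit point.
  x = 96: open {96, 97} ∋ x has {96, 97} ∩ (A ∖ {96}) = ∅, so x is NOT a limit point.
  x = 97: open {97} ∋ x has {97} ∩ (A ∖ {97}) = ∅, so x is NOT a limit point.
Collecting: A' = ∅.


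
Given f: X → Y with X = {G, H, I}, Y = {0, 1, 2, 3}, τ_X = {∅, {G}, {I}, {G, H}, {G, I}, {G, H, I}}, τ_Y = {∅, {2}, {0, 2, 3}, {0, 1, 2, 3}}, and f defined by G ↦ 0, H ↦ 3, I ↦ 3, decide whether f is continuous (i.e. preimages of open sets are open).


f IS continuous.

Compute f^{-1}(U) for each U ∈ τ_Y:
  U = ∅: f^{-1}(U) = ∅ ∈ τ_X ✓.
  U = {2}: f^{-1}(U) = ∅ ∈ τ_X ✓.
  U = {0, 2, 3}: f^{-1}(U) = {G, H, I} ∈ τ_X ✓.
  U = {0, 1, 2, 3}: f^{-1}(U) = {G, H, I} ∈ τ_X ✓.
Every preimage lies in τ_X, so f IS continuous.


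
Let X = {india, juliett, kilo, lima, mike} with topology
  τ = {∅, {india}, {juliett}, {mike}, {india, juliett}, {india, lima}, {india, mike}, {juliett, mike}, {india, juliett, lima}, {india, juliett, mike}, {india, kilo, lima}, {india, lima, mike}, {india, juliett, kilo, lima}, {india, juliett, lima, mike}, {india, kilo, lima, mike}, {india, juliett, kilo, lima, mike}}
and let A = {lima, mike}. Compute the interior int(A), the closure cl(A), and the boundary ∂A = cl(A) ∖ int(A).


int(A) = {mike}, cl(A) = {kilo, lima, mike}, ∂A = {kilo, lima}.

Closed sets in (X, τ) are complements of opens:
  closed(X, τ) = {∅, {juliett}, {kilo}, {mike}, {juliett, kilo}, {juliett, mike}, {kilo, lima}, {kilo, mike}, {india, kilo, lima}, {juliett, kilo, lima}, {juliett, kilo, mike}, {kilo, lima, mike}, {india, juliett, kilo, lima}, {india, kilo, lima, mike}, {juliett, kilo, lima, mike}, {india, juliett, kilo, lima, mike}}.
int(A) = ⋃ {U ∈ τ : U ⊆ A}. Opens contained in A: ∅, {mike}.
Taking the union of these: int(A) = {mike}.
cl(A) = ⋂ {C closed : A ⊆ C}. Closed sets containing A: {kilo, lima, mike}, {india, kilo, lima, mike}, {juliett, kilo, lima, mike}, {india, juliett, kilo, lima, mike}.
Intersecting these: cl(A) = {kilo, lima, mike}.
∂A = cl(A) ∖ int(A) = {kilo, lima, mike} ∖ {mike} = {kilo, lima}.


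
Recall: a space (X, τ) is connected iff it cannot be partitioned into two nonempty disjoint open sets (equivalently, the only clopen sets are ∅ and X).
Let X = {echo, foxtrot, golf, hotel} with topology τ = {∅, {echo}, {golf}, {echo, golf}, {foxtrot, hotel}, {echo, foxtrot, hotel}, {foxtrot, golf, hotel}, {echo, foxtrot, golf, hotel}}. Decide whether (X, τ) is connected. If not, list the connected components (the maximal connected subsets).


(X, τ) is disconnected; components = [{echo}, {golf}, {foxtrot, hotel}].

Find clopen sets (U ∈ τ with X ∖ U ∈ τ):
  U = ∅, X ∖ U = {echo, foxtrot, golf, hotel} — both open, so U is clopen.
  U = {echo}, X ∖ U = {foxtrot, golf, hotel} — both open, so U is clopen.
  U = {golf}, X ∖ U = {echo, foxtrot, hotel} — both open, so U is clopen.
  U = {echo, golf}, X ∖ U = {foxtrot, hotel} — both open, so U is clopen.
  U = {foxtrot, hotel}, X ∖ U = {echo, golf} — both open, so U is clopen.
  U = {echo, foxtrot, hotel}, X ∖ U = {golf} — both open, so U is clopen.
  U = {foxtrot, golf, hotel}, X ∖ U = {echo} — both open, so U is clopen.
  U = {echo, foxtrot, golf, hotel}, X ∖ U = ∅ — both open, so U is clopen.
Nontrivial clopen(s) exist: e.g. {golf}. So (X, τ) is disconnected.
Compute connected components by grouping points that agree on all clopens:
  component: {echo}
  component: {golf}
  component: {foxtrot, hotel}


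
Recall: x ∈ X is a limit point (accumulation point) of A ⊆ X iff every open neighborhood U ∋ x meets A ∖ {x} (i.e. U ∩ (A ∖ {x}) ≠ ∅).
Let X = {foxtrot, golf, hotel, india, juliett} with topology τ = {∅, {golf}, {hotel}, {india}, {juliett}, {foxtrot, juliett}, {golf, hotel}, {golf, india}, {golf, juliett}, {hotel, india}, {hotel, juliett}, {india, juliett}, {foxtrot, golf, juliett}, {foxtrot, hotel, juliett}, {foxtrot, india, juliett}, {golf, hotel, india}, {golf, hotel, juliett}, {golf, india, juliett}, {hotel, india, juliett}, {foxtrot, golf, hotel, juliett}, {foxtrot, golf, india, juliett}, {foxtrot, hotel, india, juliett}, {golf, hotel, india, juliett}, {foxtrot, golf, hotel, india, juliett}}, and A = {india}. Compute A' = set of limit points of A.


A' = ∅

For each x ∈ X, list the open sets U ∈ τ with x ∈ U, then check whether U ∩ (A ∖ {x}) ≠ ∅ for every such U.
  x = foxtrot: open {foxtrot, juliett} ∋ x has {foxtrot, juliett} ∩ (A ∖ {foxtrot}) = ∅, so x is NOT a limit point.
  x = golf: open {golf} ∋ x has {golf} ∩ (A ∖ {golf}) = ∅, so x is NOT a limit point.
  x = hotel: open {hotel} ∋ x has {hotel} ∩ (A ∖ {hotel}) = ∅, so x is NOT a limit point.
  x = india: open {india} ∋ x has {india} ∩ (A ∖ {india}) = ∅, so x is NOT a limit point.
  x = juliett: open {juliett} ∋ x has {juliett} ∩ (A ∖ {juliett}) = ∅, so x is NOT a limit point.
Collecting: A' = ∅.


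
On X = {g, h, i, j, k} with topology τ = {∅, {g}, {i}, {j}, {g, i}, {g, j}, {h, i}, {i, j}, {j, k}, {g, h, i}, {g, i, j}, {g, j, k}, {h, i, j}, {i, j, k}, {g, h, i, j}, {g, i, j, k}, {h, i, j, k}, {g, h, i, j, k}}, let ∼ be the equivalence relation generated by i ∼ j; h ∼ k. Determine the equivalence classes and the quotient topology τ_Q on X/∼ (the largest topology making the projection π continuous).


X/∼ = {[g], [h=k], [i=j]}; |τ_Q| = 6.

Equivalence classes: [g], [h=k], [i=j].
Quotient map π: X → X/∼ sends g ↦ [g], h ↦ [h=k], i ↦ [i=j], j ↦ [i=j], k ↦ [h=k].
For each subset V ⊆ X/∼, compute π^{-1}(V) ⊆ X and check whether π^{-1}(V) ∈ τ. V is open in τ_Q iff π^{-1}(V) ∈ τ.
  V = {}: π^{-1}(V) = ∅ ∈ τ ✓.
  V = {[g]}: π^{-1}(V) = {g} ∈ τ ✓.
  V = {[h=k]}: π^{-1}(V) = {h, k} ∉ τ ✗.
  V = {[g], [h=k]}: π^{-1}(V) = {g, h, k} ∉ τ ✗.
  V = {[i=j]}: π^{-1}(V) = {i, j} ∈ τ ✓.
  V = {[g], [i=j]}: π^{-1}(V) = {g, i, j} ∈ τ ✓.
  V = {[h=k], [i=j]}: π^{-1}(V) = {h, i, j, k} ∈ τ ✓.
  V = {[g], [h=k], [i=j]}: π^{-1}(V) = {g, h, i, j, k} ∈ τ ✓.
Open sets in the quotient: τ_Q = {{}, {[g]}, {[i=j]}, {[g], [i=j]}, {[h=k], [i=j]}, {[g], [h=k], [i=j]}} (6 elements).


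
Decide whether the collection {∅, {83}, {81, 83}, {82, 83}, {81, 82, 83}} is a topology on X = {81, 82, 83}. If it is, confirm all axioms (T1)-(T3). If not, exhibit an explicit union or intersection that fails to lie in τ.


τ IS a topology on X.

Axiom (T1): ∅ ∈ τ? Yes; X ∈ τ? Yes.
Axiom (T2/T3): check pairwise unions and intersections of members of τ.
All pairwise intersections and unions checked — each lies in τ. Therefore τ satisfies (T1), (T2), (T3): it IS a topology on X.


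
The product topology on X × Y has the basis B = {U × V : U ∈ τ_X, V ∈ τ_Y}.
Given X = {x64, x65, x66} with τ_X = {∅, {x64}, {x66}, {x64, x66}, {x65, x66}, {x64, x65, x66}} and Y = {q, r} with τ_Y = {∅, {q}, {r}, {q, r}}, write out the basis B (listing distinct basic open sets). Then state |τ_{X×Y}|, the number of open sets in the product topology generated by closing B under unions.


Basis B = {∅ × ∅, {x64} × {q}, {x64} × {r}, {x66} × {q}, {x66} × {r}, {x64} × {q, r}, {x64, x66} × {q}, {x64, x66} × {r}, {x65, x66} × {q}, {x65, x66} × {r}, {x66} × {q, r}, {x64, x65, x66} × {q}, {x64, x65, x66} × {r}, {x64, x66} × {q, r}, {x65, x66} × {q, r}, {x64, x65, x66} × {q, r}}; |τ_{X×Y}| = 36.

Enumerate products U × V with U ∈ τ_X, V ∈ τ_Y (deduplicated):
  ∅ × ∅ = {} (∅)
  {x64} × {q} = {(x64,q)}
  {x64} × {r} = {(x64,r)}
  {x66} × {q} = {(x66,q)}
  {x66} × {r} = {(x66,r)}
  {x64} × {q, r} = {(x64,q), (x64,r)}
  {x64, x66} × {q} = {(x64,q), (x66,q)}
  {x64, x66} × {r} = {(x64,r), (x66,r)}
  {x65, x66} × {q} = {(x65,q), (x66,q)}
  {x65, x66} × {r} = {(x65,r), (x66,r)}
  {x66} × {q, r} = {(x66,q), (x66,r)}
  {x64, x65, x66} × {q} = {(x64,q), (x65,q), (x66,q)}
  {x64, x65, x66} × {r} = {(x64,r), (x65,r), (x66,r)}
  {x64, x66} × {q, r} = {(x64,q), (x64,r), (x66,q), (x66,r)}
  {x65, x66} × {q, r} = {(x65,q), (x65,r), (x66,q), (x66,r)}
  {x64, x65, x66} × {q, r} = {(x64,q), (x64,r), (x65,q), (x65,r), (x66,q), (x66,r)}
These 16 distinct sets form the basis B.
Close under arbitrary unions to get τ_{X×Y}; counting gives |τ_{X×Y}| = 36.


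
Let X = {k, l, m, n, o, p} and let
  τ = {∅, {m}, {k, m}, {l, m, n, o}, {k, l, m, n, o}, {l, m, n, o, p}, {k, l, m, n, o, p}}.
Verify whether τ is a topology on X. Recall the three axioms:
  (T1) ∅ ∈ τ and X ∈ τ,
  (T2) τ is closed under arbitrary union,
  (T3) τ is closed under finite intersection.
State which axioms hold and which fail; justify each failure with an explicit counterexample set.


τ IS a topology on X.

Axiom (T1): ∅ ∈ τ? Yes; X ∈ τ? Yes.
Axiom (T2/T3): check pairwise unions and intersections of members of τ.
All pairwise intersections and unions checked — each lies in τ. Therefore τ satisfies (T1), (T2), (T3): it IS a topology on X.


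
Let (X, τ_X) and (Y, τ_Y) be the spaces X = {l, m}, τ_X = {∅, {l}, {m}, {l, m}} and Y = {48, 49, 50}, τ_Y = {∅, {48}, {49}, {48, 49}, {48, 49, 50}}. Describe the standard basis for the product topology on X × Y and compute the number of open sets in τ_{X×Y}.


Basis B = {∅ × ∅, {l} × {48}, {l} × {49}, {m} × {48}, {m} × {49}, {l} × {48, 49}, {l, m} × {48}, {l, m} × {49}, {m} × {48, 49}, {l} × {48, 49, 50}, {m} × {48, 49, 50}, {l, m} × {48, 49}, {l, m} × {48, 49, 50}}; |τ_{X×Y}| = 25.

Enumerate products U × V with U ∈ τ_X, V ∈ τ_Y (deduplicated):
  ∅ × ∅ = {} (∅)
  {l} × {48} = {(l,48)}
  {l} × {49} = {(l,49)}
  {m} × {48} = {(m,48)}
  {m} × {49} = {(m,49)}
  {l} × {48, 49} = {(l,48), (l,49)}
  {l, m} × {48} = {(l,48), (m,48)}
  {l, m} × {49} = {(l,49), (m,49)}
  {m} × {48, 49} = {(m,48), (m,49)}
  {l} × {48, 49, 50} = {(l,48), (l,49), (l,50)}
  {m} × {48, 49, 50} = {(m,48), (m,49), (m,50)}
  {l, m} × {48, 49} = {(l,48), (l,49), (m,48), (m,49)}
  {l, m} × {48, 49, 50} = {(l,48), (l,49), (l,50), (m,48), (m,49), (m,50)}
These 13 distinct sets form the basis B.
Close under arbitrary unions to get τ_{X×Y}; counting gives |τ_{X×Y}| = 25.


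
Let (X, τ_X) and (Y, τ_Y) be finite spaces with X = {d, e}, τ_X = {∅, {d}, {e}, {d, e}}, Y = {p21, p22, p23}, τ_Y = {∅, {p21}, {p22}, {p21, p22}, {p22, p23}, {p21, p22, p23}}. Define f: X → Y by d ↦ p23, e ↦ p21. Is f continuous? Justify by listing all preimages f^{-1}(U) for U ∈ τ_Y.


f IS continuous.

Compute f^{-1}(U) for each U ∈ τ_Y:
  U = ∅: f^{-1}(U) = ∅ ∈ τ_X ✓.
  U = {p21}: f^{-1}(U) = {e} ∈ τ_X ✓.
  U = {p22}: f^{-1}(U) = ∅ ∈ τ_X ✓.
  U = {p21, p22}: f^{-1}(U) = {e} ∈ τ_X ✓.
  U = {p22, p23}: f^{-1}(U) = {d} ∈ τ_X ✓.
  U = {p21, p22, p23}: f^{-1}(U) = {d, e} ∈ τ_X ✓.
Every preimage lies in τ_X, so f IS continuous.


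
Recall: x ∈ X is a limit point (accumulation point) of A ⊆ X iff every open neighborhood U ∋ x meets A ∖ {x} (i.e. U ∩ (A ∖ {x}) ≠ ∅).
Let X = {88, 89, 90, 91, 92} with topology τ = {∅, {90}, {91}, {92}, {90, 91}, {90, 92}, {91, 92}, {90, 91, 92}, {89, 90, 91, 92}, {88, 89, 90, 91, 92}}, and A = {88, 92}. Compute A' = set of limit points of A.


A' = {88, 89}

For each x ∈ X, list the open sets U ∈ τ with x ∈ U, then check whether U ∩ (A ∖ {x}) ≠ ∅ for every such U.
  x = 88: opens ∋ x are {88, 89, 90, 91, 92}; each meets A ∖ {88}, so x IS a limit point.
  x = 89: opens ∋ x are {89, 90, 91, 92}, {88, 89, 90, 91, 92}; each meets A ∖ {89}, so x IS a limit point.
  x = 90: open {90} ∋ x has {90} ∩ (A ∖ {90}) = ∅, so x is NOT a limit point.
  x = 91: open {91} ∋ x has {91} ∩ (A ∖ {91}) = ∅, so x is NOT a limit point.
  x = 92: open {92} ∋ x has {92} ∩ (A ∖ {92}) = ∅, so x is NOT a limit point.
Collecting: A' = {88, 89}.


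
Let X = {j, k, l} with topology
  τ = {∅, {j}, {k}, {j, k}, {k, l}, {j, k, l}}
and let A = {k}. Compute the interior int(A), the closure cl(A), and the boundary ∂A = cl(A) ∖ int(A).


int(A) = {k}, cl(A) = {k, l}, ∂A = {l}.

Closed sets in (X, τ) are complements of opens:
  closed(X, τ) = {∅, {j}, {l}, {j, l}, {k, l}, {j, k, l}}.
int(A) = ⋃ {U ∈ τ : U ⊆ A}. Opens contained in A: ∅, {k}.
Taking the union of these: int(A) = {k}.
cl(A) = ⋂ {C closed : A ⊆ C}. Closed sets containing A: {k, l}, {j, k, l}.
Intersecting these: cl(A) = {k, l}.
∂A = cl(A) ∖ int(A) = {k, l} ∖ {k} = {l}.


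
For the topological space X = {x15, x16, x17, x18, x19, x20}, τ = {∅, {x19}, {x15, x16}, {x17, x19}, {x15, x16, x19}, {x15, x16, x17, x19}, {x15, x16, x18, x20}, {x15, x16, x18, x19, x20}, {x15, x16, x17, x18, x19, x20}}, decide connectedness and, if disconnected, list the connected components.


(X, τ) is disconnected; components = [{x17, x19}, {x15, x16, x18, x20}].

Find clopen sets (U ∈ τ with X ∖ U ∈ τ):
  U = ∅, X ∖ U = {x15, x16, x17, x18, x19, x20} — both open, so U is clopen.
  U = {x17, x19}, X ∖ U = {x15, x16, x18, x20} — both open, so U is clopen.
  U = {x15, x16, x18, x20}, X ∖ U = {x17, x19} — both open, so U is clopen.
  U = {x15, x16, x17, x18, x19, x20}, X ∖ U = ∅ — both open, so U is clopen.
Nontrivial clopen(s) exist: e.g. {x15, x16, x18, x20}. So (X, τ) is disconnected.
Compute connected components by grouping points that agree on all clopens:
  component: {x17, x19}
  component: {x15, x16, x18, x20}


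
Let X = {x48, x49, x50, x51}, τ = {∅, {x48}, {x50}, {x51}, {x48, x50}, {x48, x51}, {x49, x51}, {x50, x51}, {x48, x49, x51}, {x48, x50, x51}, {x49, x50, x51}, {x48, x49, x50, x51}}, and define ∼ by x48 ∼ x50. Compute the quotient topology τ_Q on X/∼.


X/∼ = {[x48=x50], [x49], [x51]}; |τ_Q| = 6.

Equivalence classes: [x48=x50], [x49], [x51].
Quotient map π: X → X/∼ sends x48 ↦ [x48=x50], x49 ↦ [x49], x50 ↦ [x48=x50], x51 ↦ [x51].
For each subset V ⊆ X/∼, compute π^{-1}(V) ⊆ X and check whether π^{-1}(V) ∈ τ. V is open in τ_Q iff π^{-1}(V) ∈ τ.
  V = {}: π^{-1}(V) = ∅ ∈ τ ✓.
  V = {[x48=x50]}: π^{-1}(V) = {x48, x50} ∈ τ ✓.
  V = {[x49]}: π^{-1}(V) = {x49} ∉ τ ✗.
  V = {[x48=x50], [x49]}: π^{-1}(V) = {x48, x49, x50} ∉ τ ✗.
  V = {[x51]}: π^{-1}(V) = {x51} ∈ τ ✓.
  V = {[x48=x50], [x51]}: π^{-1}(V) = {x48, x50, x51} ∈ τ ✓.
  V = {[x49], [x51]}: π^{-1}(V) = {x49, x51} ∈ τ ✓.
  V = {[x48=x50], [x49], [x51]}: π^{-1}(V) = {x48, x49, x50, x51} ∈ τ ✓.
Open sets in the quotient: τ_Q = {{}, {[x48=x50]}, {[x51]}, {[x48=x50], [x51]}, {[x49], [x51]}, {[x48=x50], [x49], [x51]}} (6 elements).


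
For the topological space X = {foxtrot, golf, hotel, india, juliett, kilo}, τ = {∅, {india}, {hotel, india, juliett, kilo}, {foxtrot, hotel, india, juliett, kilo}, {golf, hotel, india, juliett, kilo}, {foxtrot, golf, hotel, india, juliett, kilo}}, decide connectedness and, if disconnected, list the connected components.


(X, τ) is connected.

Find clopen sets (U ∈ τ with X ∖ U ∈ τ):
  U = ∅, X ∖ U = {foxtrot, golf, hotel, india, juliett, kilo} — both open, so U is clopen.
  U = {foxtrot, golf, hotel, india, juliett, kilo}, X ∖ U = ∅ — both open, so U is clopen.
Only trivial clopens (∅ and X) exist, so (X, τ) is connected.
Compute connected components by grouping points that agree on all clopens:
  component: {foxtrot, golf, hotel, india, juliett, kilo}


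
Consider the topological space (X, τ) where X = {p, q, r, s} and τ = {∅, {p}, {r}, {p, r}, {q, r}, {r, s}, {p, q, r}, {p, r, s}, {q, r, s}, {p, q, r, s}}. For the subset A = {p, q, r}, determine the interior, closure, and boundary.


int(A) = {p, q, r}, cl(A) = {p, q, r, s}, ∂A = {s}.

Closed sets in (X, τ) are complements of opens:
  closed(X, τ) = {∅, {p}, {q}, {s}, {p, q}, {p, s}, {q, s}, {p, q, s}, {q, r, s}, {p, q, r, s}}.
int(A) = ⋃ {U ∈ τ : U ⊆ A}. Opens contained in A: ∅, {p}, {r}, {p, r}, {q, r}, {p, q, r}.
Taking the union of these: int(A) = {p, q, r}.
cl(A) = ⋂ {C closed : A ⊆ C}. Closed sets containing A: {p, q, r, s}.
Intersecting these: cl(A) = {p, q, r, s}.
∂A = cl(A) ∖ int(A) = {p, q, r, s} ∖ {p, q, r} = {s}.


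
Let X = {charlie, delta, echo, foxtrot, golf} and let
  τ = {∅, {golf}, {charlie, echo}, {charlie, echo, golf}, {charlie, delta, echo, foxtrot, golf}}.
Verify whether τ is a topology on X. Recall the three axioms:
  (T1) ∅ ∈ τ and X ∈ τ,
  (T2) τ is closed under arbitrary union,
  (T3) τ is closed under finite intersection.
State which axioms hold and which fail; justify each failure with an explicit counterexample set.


τ IS a topology on X.

Axiom (T1): ∅ ∈ τ? Yes; X ∈ τ? Yes.
Axiom (T2/T3): check pairwise unions and intersections of members of τ.
All pairwise intersections and unions checked — each lies in τ. Therefore τ satisfies (T1), (T2), (T3): it IS a topology on X.


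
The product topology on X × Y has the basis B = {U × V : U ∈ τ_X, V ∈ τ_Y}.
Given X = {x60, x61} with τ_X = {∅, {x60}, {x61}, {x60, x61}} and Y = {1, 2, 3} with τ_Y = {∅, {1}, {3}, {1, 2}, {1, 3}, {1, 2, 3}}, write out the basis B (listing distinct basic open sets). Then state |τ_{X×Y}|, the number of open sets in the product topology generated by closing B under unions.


Basis B = {∅ × ∅, {x60} × {1}, {x60} × {3}, {x61} × {1}, {x61} × {3}, {x60} × {1, 2}, {x60} × {1, 3}, {x60, x61} × {1}, {x60, x61} × {3}, {x61} × {1, 2}, {x61} × {1, 3}, {x60} × {1, 2, 3}, {x61} × {1, 2, 3}, {x60, x61} × {1, 2}, {x60, x61} × {1, 3}, {x60, x61} × {1, 2, 3}}; |τ_{X×Y}| = 36.

Enumerate products U × V with U ∈ τ_X, V ∈ τ_Y (deduplicated):
  ∅ × ∅ = {} (∅)
  {x60} × {1} = {(x60,1)}
  {x60} × {3} = {(x60,3)}
  {x61} × {1} = {(x61,1)}
  {x61} × {3} = {(x61,3)}
  {x60} × {1, 2} = {(x60,1), (x60,2)}
  {x60} × {1, 3} = {(x60,1), (x60,3)}
  {x60, x61} × {1} = {(x60,1), (x61,1)}
  {x60, x61} × {3} = {(x60,3), (x61,3)}
  {x61} × {1, 2} = {(x61,1), (x61,2)}
  {x61} × {1, 3} = {(x61,1), (x61,3)}
  {x60} × {1, 2, 3} = {(x60,1), (x60,2), (x60,3)}
  {x61} × {1, 2, 3} = {(x61,1), (x61,2), (x61,3)}
  {x60, x61} × {1, 2} = {(x60,1), (x60,2), (x61,1), (x61,2)}
  {x60, x61} × {1, 3} = {(x60,1), (x60,3), (x61,1), (x61,3)}
  {x60, x61} × {1, 2, 3} = {(x60,1), (x60,2), (x60,3), (x61,1), (x61,2), (x61,3)}
These 16 distinct sets form the basis B.
Close under arbitrary unions to get τ_{X×Y}; counting gives |τ_{X×Y}| = 36.


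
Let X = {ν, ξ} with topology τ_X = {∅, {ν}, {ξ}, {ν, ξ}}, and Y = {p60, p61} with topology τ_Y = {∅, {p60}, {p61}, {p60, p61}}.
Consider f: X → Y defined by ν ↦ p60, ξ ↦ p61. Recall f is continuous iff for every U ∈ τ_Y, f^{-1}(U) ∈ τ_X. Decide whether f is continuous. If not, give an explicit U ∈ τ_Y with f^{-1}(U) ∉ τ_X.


f IS continuous.

Compute f^{-1}(U) for each U ∈ τ_Y:
  U = ∅: f^{-1}(U) = ∅ ∈ τ_X ✓.
  U = {p60}: f^{-1}(U) = {ν} ∈ τ_X ✓.
  U = {p61}: f^{-1}(U) = {ξ} ∈ τ_X ✓.
  U = {p60, p61}: f^{-1}(U) = {ν, ξ} ∈ τ_X ✓.
Every preimage lies in τ_X, so f IS continuous.


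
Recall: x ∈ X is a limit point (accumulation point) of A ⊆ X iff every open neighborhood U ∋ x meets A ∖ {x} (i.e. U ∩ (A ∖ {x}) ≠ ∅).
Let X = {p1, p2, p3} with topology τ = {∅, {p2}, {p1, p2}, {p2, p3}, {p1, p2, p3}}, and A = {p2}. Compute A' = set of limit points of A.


A' = {p1, p3}

For each x ∈ X, list the open sets U ∈ τ with x ∈ U, then check whether U ∩ (A ∖ {x}) ≠ ∅ for every such U.
  x = p1: opens ∋ x are {p1, p2}, {p1, p2, p3}; each meets A ∖ {p1}, so x IS a limit point.
  x = p2: open {p2} ∋ x has {p2} ∩ (A ∖ {p2}) = ∅, so x is NOT a limit point.
  x = p3: opens ∋ x are {p2, p3}, {p1, p2, p3}; each meets A ∖ {p3}, so x IS a limit point.
Collecting: A' = {p1, p3}.


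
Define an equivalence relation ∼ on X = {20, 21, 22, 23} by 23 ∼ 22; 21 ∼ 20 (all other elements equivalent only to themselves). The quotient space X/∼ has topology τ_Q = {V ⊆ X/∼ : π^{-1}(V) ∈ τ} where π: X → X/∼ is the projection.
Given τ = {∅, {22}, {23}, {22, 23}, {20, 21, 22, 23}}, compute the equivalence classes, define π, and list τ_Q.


X/∼ = {[20=21], [22=23]}; |τ_Q| = 3.

Equivalence classes: [20=21], [22=23].
Quotient map π: X → X/∼ sends 20 ↦ [20=21], 21 ↦ [20=21], 22 ↦ [22=23], 23 ↦ [22=23].
For each subset V ⊆ X/∼, compute π^{-1}(V) ⊆ X and check whether π^{-1}(V) ∈ τ. V is open in τ_Q iff π^{-1}(V) ∈ τ.
  V = {}: π^{-1}(V) = ∅ ∈ τ ✓.
  V = {[20=21]}: π^{-1}(V) = {20, 21} ∉ τ ✗.
  V = {[22=23]}: π^{-1}(V) = {22, 23} ∈ τ ✓.
  V = {[20=21], [22=23]}: π^{-1}(V) = {20, 21, 22, 23} ∈ τ ✓.
Open sets in the quotient: τ_Q = {{}, {[22=23]}, {[20=21], [22=23]}} (3 elements).


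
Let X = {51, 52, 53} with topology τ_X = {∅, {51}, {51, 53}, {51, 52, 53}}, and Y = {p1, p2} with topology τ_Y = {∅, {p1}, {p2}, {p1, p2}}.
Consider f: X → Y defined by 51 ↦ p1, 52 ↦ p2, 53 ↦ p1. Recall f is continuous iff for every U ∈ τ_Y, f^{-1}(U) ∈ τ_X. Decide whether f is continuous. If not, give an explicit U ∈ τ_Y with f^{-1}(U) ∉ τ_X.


f is NOT continuous.

Compute f^{-1}(U) for each U ∈ τ_Y:
  U = ∅: f^{-1}(U) = ∅ ∈ τ_X ✓.
  U = {p1}: f^{-1}(U) = {51, 53} ∈ τ_X ✓.
  U = {p2}: f^{-1}(U) = {52} ∉ τ_X ✗.
  U = {p1, p2}: f^{-1}(U) = {51, 52, 53} ∈ τ_X ✓.
Found U = {p2} with f^{-1}(U) = {52} not in τ_X. Therefore f is NOT continuous.


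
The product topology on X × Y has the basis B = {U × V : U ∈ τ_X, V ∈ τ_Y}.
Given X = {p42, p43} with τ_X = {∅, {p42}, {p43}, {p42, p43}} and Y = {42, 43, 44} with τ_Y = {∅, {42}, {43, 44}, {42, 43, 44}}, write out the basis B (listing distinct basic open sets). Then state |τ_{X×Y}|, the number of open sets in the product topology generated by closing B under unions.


Basis B = {∅ × ∅, {p42} × {42}, {p43} × {42}, {p42, p43} × {42}, {p42} × {43, 44}, {p43} × {43, 44}, {p42} × {42, 43, 44}, {p43} × {42, 43, 44}, {p42, p43} × {43, 44}, {p42, p43} × {42, 43, 44}}; |τ_{X×Y}| = 16.

Enumerate products U × V with U ∈ τ_X, V ∈ τ_Y (deduplicated):
  ∅ × ∅ = {} (∅)
  {p42} × {42} = {(p42,42)}
  {p43} × {42} = {(p43,42)}
  {p42, p43} × {42} = {(p42,42), (p43,42)}
  {p42} × {43, 44} = {(p42,43), (p42,44)}
  {p43} × {43, 44} = {(p43,43), (p43,44)}
  {p42} × {42, 43, 44} = {(p42,42), (p42,43), (p42,44)}
  {p43} × {42, 43, 44} = {(p43,42), (p43,43), (p43,44)}
  {p42, p43} × {43, 44} = {(p42,43), (p42,44), (p43,43), (p43,44)}
  {p42, p43} × {42, 43, 44} = {(p42,42), (p42,43), (p42,44), (p43,42), (p43,43), (p43,44)}
These 10 distinct sets form the basis B.
Close under arbitrary unions to get τ_{X×Y}; counting gives |τ_{X×Y}| = 16.


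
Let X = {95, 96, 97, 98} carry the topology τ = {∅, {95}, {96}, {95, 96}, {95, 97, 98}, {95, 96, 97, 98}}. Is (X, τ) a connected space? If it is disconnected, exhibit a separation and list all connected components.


(X, τ) is disconnected; components = [{96}, {95, 97, 98}].

Find clopen sets (U ∈ τ with X ∖ U ∈ τ):
  U = ∅, X ∖ U = {95, 96, 97, 98} — both open, so U is clopen.
  U = {96}, X ∖ U = {95, 97, 98} — both open, so U is clopen.
  U = {95, 97, 98}, X ∖ U = {96} — both open, so U is clopen.
  U = {95, 96, 97, 98}, X ∖ U = ∅ — both open, so U is clopen.
Nontrivial clopen(s) exist: e.g. {95, 97, 98}. So (X, τ) is disconnected.
Compute connected components by grouping points that agree on all clopens:
  component: {96}
  component: {95, 97, 98}


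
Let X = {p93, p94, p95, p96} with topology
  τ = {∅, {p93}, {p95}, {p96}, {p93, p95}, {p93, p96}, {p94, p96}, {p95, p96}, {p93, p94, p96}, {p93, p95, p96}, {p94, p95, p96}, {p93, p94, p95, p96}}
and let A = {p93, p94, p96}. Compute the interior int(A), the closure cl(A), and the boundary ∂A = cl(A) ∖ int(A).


int(A) = {p93, p94, p96}, cl(A) = {p93, p94, p96}, ∂A = ∅.

Closed sets in (X, τ) are complements of opens:
  closed(X, τ) = {∅, {p93}, {p94}, {p95}, {p93, p94}, {p93, p95}, {p94, p95}, {p94, p96}, {p93, p94, p95}, {p93, p94, p96}, {p94, p95, p96}, {p93, p94, p95, p96}}.
int(A) = ⋃ {U ∈ τ : U ⊆ A}. Opens contained in A: ∅, {p93}, {p96}, {p93, p96}, {p94, p96}, {p93, p94, p96}.
Taking the union of these: int(A) = {p93, p94, p96}.
cl(A) = ⋂ {C closed : A ⊆ C}. Closed sets containing A: {p93, p94, p96}, {p93, p94, p95, p96}.
Intersecting these: cl(A) = {p93, p94, p96}.
∂A = cl(A) ∖ int(A) = {p93, p94, p96} ∖ {p93, p94, p96} = ∅.


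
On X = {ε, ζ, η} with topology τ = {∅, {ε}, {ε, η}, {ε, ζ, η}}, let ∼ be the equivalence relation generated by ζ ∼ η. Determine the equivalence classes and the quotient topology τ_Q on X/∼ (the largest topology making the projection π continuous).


X/∼ = {[ε], [ζ=η]}; |τ_Q| = 3.

Equivalence classes: [ε], [ζ=η].
Quotient map π: X → X/∼ sends ε ↦ [ε], ζ ↦ [ζ=η], η ↦ [ζ=η].
For each subset V ⊆ X/∼, compute π^{-1}(V) ⊆ X and check whether π^{-1}(V) ∈ τ. V is open in τ_Q iff π^{-1}(V) ∈ τ.
  V = {}: π^{-1}(V) = ∅ ∈ τ ✓.
  V = {[ε]}: π^{-1}(V) = {ε} ∈ τ ✓.
  V = {[ζ=η]}: π^{-1}(V) = {ζ, η} ∉ τ ✗.
  V = {[ε], [ζ=η]}: π^{-1}(V) = {ε, ζ, η} ∈ τ ✓.
Open sets in the quotient: τ_Q = {{}, {[ε]}, {[ε], [ζ=η]}} (3 elements).


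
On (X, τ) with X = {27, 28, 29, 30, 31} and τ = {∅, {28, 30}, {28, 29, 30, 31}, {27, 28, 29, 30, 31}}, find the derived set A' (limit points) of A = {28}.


A' = {27, 29, 30, 31}

For each x ∈ X, list the open sets U ∈ τ with x ∈ U, then check whether U ∩ (A ∖ {x}) ≠ ∅ for every such U.
  x = 27: opens ∋ x are {27, 28, 29, 30, 31}; each meets A ∖ {27}, so x IS a limit point.
  x = 28: open {28, 30} ∋ x has {28, 30} ∩ (A ∖ {28}) = ∅, so x is NOT a limit point.
  x = 29: opens ∋ x are {28, 29, 30, 31}, {27, 28, 29, 30, 31}; each meets A ∖ {29}, so x IS a limit point.
  x = 30: opens ∋ x are {28, 30}, {28, 29, 30, 31}, {27, 28, 29, 30, 31}; each meets A ∖ {30}, so x IS a limit point.
  x = 31: opens ∋ x are {28, 29, 30, 31}, {27, 28, 29, 30, 31}; each meets A ∖ {31}, so x IS a limit point.
Collecting: A' = {27, 29, 30, 31}.


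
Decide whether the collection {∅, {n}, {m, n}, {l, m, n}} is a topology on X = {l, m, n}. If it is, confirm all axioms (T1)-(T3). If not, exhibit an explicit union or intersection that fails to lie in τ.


τ IS a topology on X.

Axiom (T1): ∅ ∈ τ? Yes; X ∈ τ? Yes.
Axiom (T2/T3): check pairwise unions and intersections of members of τ.
All pairwise intersections and unions checked — each lies in τ. Therefore τ satisfies (T1), (T2), (T3): it IS a topology on X.


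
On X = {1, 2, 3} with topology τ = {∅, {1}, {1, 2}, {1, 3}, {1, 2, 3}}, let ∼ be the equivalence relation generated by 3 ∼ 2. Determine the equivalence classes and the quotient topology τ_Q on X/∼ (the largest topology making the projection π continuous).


X/∼ = {[1], [2=3]}; |τ_Q| = 3.

Equivalence classes: [1], [2=3].
Quotient map π: X → X/∼ sends 1 ↦ [1], 2 ↦ [2=3], 3 ↦ [2=3].
For each subset V ⊆ X/∼, compute π^{-1}(V) ⊆ X and check whether π^{-1}(V) ∈ τ. V is open in τ_Q iff π^{-1}(V) ∈ τ.
  V = {}: π^{-1}(V) = ∅ ∈ τ ✓.
  V = {[1]}: π^{-1}(V) = {1} ∈ τ ✓.
  V = {[2=3]}: π^{-1}(V) = {2, 3} ∉ τ ✗.
  V = {[1], [2=3]}: π^{-1}(V) = {1, 2, 3} ∈ τ ✓.
Open sets in the quotient: τ_Q = {{}, {[1]}, {[1], [2=3]}} (3 elements).


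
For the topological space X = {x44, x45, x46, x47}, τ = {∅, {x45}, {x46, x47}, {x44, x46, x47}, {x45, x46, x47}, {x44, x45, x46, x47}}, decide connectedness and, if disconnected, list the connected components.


(X, τ) is disconnected; components = [{x45}, {x44, x46, x47}].

Find clopen sets (U ∈ τ with X ∖ U ∈ τ):
  U = ∅, X ∖ U = {x44, x45, x46, x47} — both open, so U is clopen.
  U = {x45}, X ∖ U = {x44, x46, x47} — both open, so U is clopen.
  U = {x44, x46, x47}, X ∖ U = {x45} — both open, so U is clopen.
  U = {x44, x45, x46, x47}, X ∖ U = ∅ — both open, so U is clopen.
Nontrivial clopen(s) exist: e.g. {x44, x46, x47}. So (X, τ) is disconnected.
Compute connected components by grouping points that agree on all clopens:
  component: {x45}
  component: {x44, x46, x47}


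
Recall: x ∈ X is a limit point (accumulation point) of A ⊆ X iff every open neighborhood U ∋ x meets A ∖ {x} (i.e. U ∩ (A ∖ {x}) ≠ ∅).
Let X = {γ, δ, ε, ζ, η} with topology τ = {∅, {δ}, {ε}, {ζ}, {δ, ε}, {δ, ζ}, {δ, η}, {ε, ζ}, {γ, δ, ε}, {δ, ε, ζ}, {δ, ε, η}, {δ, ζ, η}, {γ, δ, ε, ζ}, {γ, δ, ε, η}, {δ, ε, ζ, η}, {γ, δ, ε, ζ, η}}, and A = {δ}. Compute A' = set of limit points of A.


A' = {γ, η}

For each x ∈ X, list the open sets U ∈ τ with x ∈ U, then check whether U ∩ (A ∖ {x}) ≠ ∅ for every such U.
  x = γ: opens ∋ x are {γ, δ, ε}, {γ, δ, ε, ζ}, {γ, δ, ε, η}, {γ, δ, ε, ζ, η}; each meets A ∖ {γ}, so x IS a limit point.
  x = δ: open {δ} ∋ x has {δ} ∩ (A ∖ {δ}) = ∅, so x is NOT a limit point.
  x = ε: open {ε} ∋ x has {ε} ∩ (A ∖ {ε}) = ∅, so x is NOT a limit point.
  x = ζ: open {ζ} ∋ x has {ζ} ∩ (A ∖ {ζ}) = ∅, so x is NOT a limit point.
  x = η: opens ∋ x are {δ, η}, {δ, ε, η}, {δ, ζ, η}, {γ, δ, ε, η}, {δ, ε, ζ, η}, {γ, δ, ε, ζ, η}; each meets A ∖ {η}, so x IS a limit point.
Collecting: A' = {γ, η}.


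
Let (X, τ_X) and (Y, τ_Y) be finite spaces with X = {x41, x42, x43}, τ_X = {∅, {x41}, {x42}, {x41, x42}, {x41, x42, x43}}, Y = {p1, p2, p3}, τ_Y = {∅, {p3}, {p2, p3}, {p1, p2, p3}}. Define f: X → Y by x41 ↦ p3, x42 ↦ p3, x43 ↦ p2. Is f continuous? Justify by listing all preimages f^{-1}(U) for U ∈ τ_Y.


f IS continuous.

Compute f^{-1}(U) for each U ∈ τ_Y:
  U = ∅: f^{-1}(U) = ∅ ∈ τ_X ✓.
  U = {p3}: f^{-1}(U) = {x41, x42} ∈ τ_X ✓.
  U = {p2, p3}: f^{-1}(U) = {x41, x42, x43} ∈ τ_X ✓.
  U = {p1, p2, p3}: f^{-1}(U) = {x41, x42, x43} ∈ τ_X ✓.
Every preimage lies in τ_X, so f IS continuous.


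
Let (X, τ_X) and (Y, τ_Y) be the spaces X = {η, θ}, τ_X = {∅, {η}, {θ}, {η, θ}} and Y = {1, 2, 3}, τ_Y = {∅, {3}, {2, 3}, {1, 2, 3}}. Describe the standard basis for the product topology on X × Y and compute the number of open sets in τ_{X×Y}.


Basis B = {∅ × ∅, {η} × {3}, {θ} × {3}, {η} × {2, 3}, {η, θ} × {3}, {θ} × {2, 3}, {η} × {1, 2, 3}, {θ} × {1, 2, 3}, {η, θ} × {2, 3}, {η, θ} × {1, 2, 3}}; |τ_{X×Y}| = 16.

Enumerate products U × V with U ∈ τ_X, V ∈ τ_Y (deduplicated):
  ∅ × ∅ = {} (∅)
  {η} × {3} = {(η,3)}
  {θ} × {3} = {(θ,3)}
  {η} × {2, 3} = {(η,2), (η,3)}
  {η, θ} × {3} = {(η,3), (θ,3)}
  {θ} × {2, 3} = {(θ,2), (θ,3)}
  {η} × {1, 2, 3} = {(η,1), (η,2), (η,3)}
  {θ} × {1, 2, 3} = {(θ,1), (θ,2), (θ,3)}
  {η, θ} × {2, 3} = {(η,2), (η,3), (θ,2), (θ,3)}
  {η, θ} × {1, 2, 3} = {(η,1), (η,2), (η,3), (θ,1), (θ,2), (θ,3)}
These 10 distinct sets form the basis B.
Close under arbitrary unions to get τ_{X×Y}; counting gives |τ_{X×Y}| = 16.
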